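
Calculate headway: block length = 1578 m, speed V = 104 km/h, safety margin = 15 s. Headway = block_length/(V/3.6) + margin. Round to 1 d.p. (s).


V = 104 / 3.6 = 28.8889 m/s
Block traversal time = 1578 / 28.8889 = 54.6231 s
Headway = 54.6231 + 15
Headway = 69.6 s

69.6


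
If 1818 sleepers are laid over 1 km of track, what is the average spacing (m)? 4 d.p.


Spacing = 1000 m / number of sleepers
Spacing = 1000 / 1818
Spacing = 0.5501 m

0.5501


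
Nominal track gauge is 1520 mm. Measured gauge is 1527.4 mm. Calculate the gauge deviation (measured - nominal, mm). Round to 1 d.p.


Deviation = measured - nominal
Deviation = 1527.4 - 1520
Deviation = 7.4 mm

7.4


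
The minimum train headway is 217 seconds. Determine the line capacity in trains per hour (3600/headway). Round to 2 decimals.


Capacity = 3600 / headway
Capacity = 3600 / 217
Capacity = 16.59 trains/hour

16.59


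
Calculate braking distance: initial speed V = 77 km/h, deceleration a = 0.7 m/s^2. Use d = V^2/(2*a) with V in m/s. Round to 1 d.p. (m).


Convert speed: V = 77 / 3.6 = 21.3889 m/s
V^2 = 457.4846
d = 457.4846 / (2 * 0.7)
d = 457.4846 / 1.4
d = 326.8 m

326.8


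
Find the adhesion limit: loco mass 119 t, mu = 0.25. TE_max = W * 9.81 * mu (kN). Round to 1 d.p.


TE_max = W * g * mu
TE_max = 119 * 9.81 * 0.25
TE_max = 1167.39 * 0.25
TE_max = 291.8 kN

291.8


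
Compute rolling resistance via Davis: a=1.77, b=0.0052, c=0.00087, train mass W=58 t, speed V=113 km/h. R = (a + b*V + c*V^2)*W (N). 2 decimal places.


b*V = 0.0052 * 113 = 0.5876
c*V^2 = 0.00087 * 12769 = 11.10903
R_per_t = 1.77 + 0.5876 + 11.10903 = 13.46663 N/t
R_total = 13.46663 * 58 = 781.06 N

781.06


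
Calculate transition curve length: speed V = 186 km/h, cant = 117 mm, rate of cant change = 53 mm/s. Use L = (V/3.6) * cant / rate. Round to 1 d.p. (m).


Convert speed: V = 186 / 3.6 = 51.6667 m/s
L = 51.6667 * 117 / 53
L = 6045.0 / 53
L = 114.1 m

114.1


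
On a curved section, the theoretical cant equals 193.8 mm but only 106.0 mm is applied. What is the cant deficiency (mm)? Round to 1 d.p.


Cant deficiency = equilibrium cant - actual cant
CD = 193.8 - 106.0
CD = 87.8 mm

87.8


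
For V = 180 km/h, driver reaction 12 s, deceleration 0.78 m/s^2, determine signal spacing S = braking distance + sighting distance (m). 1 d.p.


V = 180 / 3.6 = 50.0 m/s
Braking distance = 50.0^2 / (2*0.78) = 1602.5641 m
Sighting distance = 50.0 * 12 = 600.0 m
S = 1602.5641 + 600.0 = 2202.6 m

2202.6


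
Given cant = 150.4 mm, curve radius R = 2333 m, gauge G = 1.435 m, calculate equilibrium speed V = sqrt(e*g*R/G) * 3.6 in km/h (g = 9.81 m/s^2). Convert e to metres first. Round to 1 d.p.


Convert cant: e = 150.4 mm = 0.1504 m
V_ms = sqrt(0.1504 * 9.81 * 2333 / 1.435)
V_ms = sqrt(2398.720691) = 48.9767 m/s
V = 48.9767 * 3.6 = 176.3 km/h

176.3


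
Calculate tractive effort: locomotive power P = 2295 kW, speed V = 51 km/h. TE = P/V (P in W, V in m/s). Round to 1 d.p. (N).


Convert: P = 2295 kW = 2295000 W
V = 51 / 3.6 = 14.1667 m/s
TE = 2295000 / 14.1667
TE = 162000.0 N

162000.0


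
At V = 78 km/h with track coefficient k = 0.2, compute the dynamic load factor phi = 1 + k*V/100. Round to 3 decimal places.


phi = 1 + k * V / 100
phi = 1 + 0.2 * 78 / 100
phi = 1 + 0.156
phi = 1.156

1.156


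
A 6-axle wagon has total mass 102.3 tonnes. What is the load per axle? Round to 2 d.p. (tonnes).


Load per axle = total weight / number of axles
Load = 102.3 / 6
Load = 17.05 tonnes

17.05


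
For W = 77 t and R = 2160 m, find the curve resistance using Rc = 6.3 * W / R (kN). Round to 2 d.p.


Rc = 6.3 * W / R
Rc = 6.3 * 77 / 2160
Rc = 485.1 / 2160
Rc = 0.22 kN

0.22


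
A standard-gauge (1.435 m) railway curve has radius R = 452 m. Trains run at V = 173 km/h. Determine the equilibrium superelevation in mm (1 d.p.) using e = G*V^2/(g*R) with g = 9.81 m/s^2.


Convert speed: V = 173 / 3.6 = 48.0556 m/s
Apply formula: e = 1.435 * 48.0556^2 / (9.81 * 452)
e = 1.435 * 2309.3364 / 4434.12
e = 0.747363 m = 747.4 mm

747.4


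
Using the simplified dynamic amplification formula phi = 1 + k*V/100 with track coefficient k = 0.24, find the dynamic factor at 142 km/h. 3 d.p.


phi = 1 + k * V / 100
phi = 1 + 0.24 * 142 / 100
phi = 1 + 0.3408
phi = 1.341

1.341


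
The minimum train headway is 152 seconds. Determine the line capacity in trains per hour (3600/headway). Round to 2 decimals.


Capacity = 3600 / headway
Capacity = 3600 / 152
Capacity = 23.68 trains/hour

23.68


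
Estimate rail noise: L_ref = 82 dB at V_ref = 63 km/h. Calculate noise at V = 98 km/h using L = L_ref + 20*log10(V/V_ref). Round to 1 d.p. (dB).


V/V_ref = 98 / 63 = 1.555556
log10(1.555556) = 0.191886
20 * 0.191886 = 3.8377
L = 82 + 3.8377 = 85.8 dB

85.8


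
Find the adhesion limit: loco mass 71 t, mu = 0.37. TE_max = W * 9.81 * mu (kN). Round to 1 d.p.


TE_max = W * g * mu
TE_max = 71 * 9.81 * 0.37
TE_max = 696.51 * 0.37
TE_max = 257.7 kN

257.7


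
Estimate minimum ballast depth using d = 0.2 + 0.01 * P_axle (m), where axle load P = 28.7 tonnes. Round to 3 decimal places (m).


d = 0.2 + 0.01 * 28.7
d = 0.2 + 0.287
d = 0.487 m

0.487


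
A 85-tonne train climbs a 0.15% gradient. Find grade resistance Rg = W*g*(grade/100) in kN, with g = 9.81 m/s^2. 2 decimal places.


Rg = W * 9.81 * grade / 100
Rg = 85 * 9.81 * 0.15 / 100
Rg = 833.85 * 0.0015
Rg = 1.25 kN

1.25


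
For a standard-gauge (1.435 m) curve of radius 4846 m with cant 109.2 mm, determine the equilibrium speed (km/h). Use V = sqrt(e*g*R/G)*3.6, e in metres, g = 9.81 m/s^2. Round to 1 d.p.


Convert cant: e = 109.2 mm = 0.1092 m
V_ms = sqrt(0.1092 * 9.81 * 4846 / 1.435)
V_ms = sqrt(3617.621737) = 60.1467 m/s
V = 60.1467 * 3.6 = 216.5 km/h

216.5


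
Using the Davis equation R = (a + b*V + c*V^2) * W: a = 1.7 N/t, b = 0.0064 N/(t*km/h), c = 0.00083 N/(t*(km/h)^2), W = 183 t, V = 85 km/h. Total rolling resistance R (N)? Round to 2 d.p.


b*V = 0.0064 * 85 = 0.544
c*V^2 = 0.00083 * 7225 = 5.99675
R_per_t = 1.7 + 0.544 + 5.99675 = 8.24075 N/t
R_total = 8.24075 * 183 = 1508.06 N

1508.06


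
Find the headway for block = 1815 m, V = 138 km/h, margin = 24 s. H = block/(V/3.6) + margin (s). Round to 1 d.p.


V = 138 / 3.6 = 38.3333 m/s
Block traversal time = 1815 / 38.3333 = 47.3478 s
Headway = 47.3478 + 24
Headway = 71.3 s

71.3


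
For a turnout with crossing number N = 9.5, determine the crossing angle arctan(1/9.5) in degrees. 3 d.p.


1/N = 1/9.5 = 0.105263
angle = arctan(0.105263) = 0.104877 rad
angle = 0.104877 * 180/pi = 6.009 degrees

6.009


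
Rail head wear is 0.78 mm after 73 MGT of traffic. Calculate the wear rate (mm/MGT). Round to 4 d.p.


Wear rate = total wear / cumulative tonnage
Rate = 0.78 / 73
Rate = 0.0107 mm/MGT

0.0107


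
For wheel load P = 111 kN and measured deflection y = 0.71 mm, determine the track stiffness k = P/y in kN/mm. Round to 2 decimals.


Track stiffness k = P / y
k = 111 / 0.71
k = 156.34 kN/mm

156.34


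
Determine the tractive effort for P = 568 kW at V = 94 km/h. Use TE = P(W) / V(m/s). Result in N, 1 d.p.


Convert: P = 568 kW = 568000 W
V = 94 / 3.6 = 26.1111 m/s
TE = 568000 / 26.1111
TE = 21753.2 N

21753.2


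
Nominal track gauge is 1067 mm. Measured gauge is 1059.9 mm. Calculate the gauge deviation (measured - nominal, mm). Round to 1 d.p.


Deviation = measured - nominal
Deviation = 1059.9 - 1067
Deviation = -7.1 mm

-7.1


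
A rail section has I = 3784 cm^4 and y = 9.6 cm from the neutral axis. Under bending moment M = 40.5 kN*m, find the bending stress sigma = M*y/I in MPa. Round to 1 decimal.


Convert units:
M = 40.5 kN*m = 40500000 N*mm
y = 9.6 cm = 96 mm
I = 3784 cm^4 = 37840000 mm^4
sigma = 40500000 * 96 / 37840000
sigma = 102.7 MPa

102.7


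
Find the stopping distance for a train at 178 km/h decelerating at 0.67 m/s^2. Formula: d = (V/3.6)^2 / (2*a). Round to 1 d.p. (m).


Convert speed: V = 178 / 3.6 = 49.4444 m/s
V^2 = 2444.7531
d = 2444.7531 / (2 * 0.67)
d = 2444.7531 / 1.34
d = 1824.4 m

1824.4


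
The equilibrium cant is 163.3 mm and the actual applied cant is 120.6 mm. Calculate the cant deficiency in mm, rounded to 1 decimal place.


Cant deficiency = equilibrium cant - actual cant
CD = 163.3 - 120.6
CD = 42.7 mm

42.7


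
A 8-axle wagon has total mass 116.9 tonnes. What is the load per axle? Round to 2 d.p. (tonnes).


Load per axle = total weight / number of axles
Load = 116.9 / 8
Load = 14.61 tonnes

14.61


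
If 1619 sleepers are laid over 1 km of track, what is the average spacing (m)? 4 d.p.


Spacing = 1000 m / number of sleepers
Spacing = 1000 / 1619
Spacing = 0.6177 m

0.6177


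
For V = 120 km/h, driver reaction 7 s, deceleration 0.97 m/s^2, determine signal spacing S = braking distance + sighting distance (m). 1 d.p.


V = 120 / 3.6 = 33.3333 m/s
Braking distance = 33.3333^2 / (2*0.97) = 572.7377 m
Sighting distance = 33.3333 * 7 = 233.3333 m
S = 572.7377 + 233.3333 = 806.1 m

806.1


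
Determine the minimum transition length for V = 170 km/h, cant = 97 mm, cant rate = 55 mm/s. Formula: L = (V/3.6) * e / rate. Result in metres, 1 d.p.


Convert speed: V = 170 / 3.6 = 47.2222 m/s
L = 47.2222 * 97 / 55
L = 4580.5556 / 55
L = 83.3 m

83.3


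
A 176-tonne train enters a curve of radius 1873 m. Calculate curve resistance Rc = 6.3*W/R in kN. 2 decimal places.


Rc = 6.3 * W / R
Rc = 6.3 * 176 / 1873
Rc = 1108.8 / 1873
Rc = 0.59 kN

0.59


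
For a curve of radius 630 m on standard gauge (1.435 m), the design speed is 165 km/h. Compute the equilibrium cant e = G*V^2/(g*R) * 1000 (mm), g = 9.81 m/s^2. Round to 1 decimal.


Convert speed: V = 165 / 3.6 = 45.8333 m/s
Apply formula: e = 1.435 * 45.8333^2 / (9.81 * 630)
e = 1.435 * 2100.6944 / 6180.3
e = 0.487759 m = 487.8 mm

487.8


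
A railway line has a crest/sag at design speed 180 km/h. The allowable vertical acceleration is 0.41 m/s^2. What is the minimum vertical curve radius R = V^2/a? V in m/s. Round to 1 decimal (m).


Convert speed: V = 180 / 3.6 = 50.0 m/s
V^2 = 2500.0 m^2/s^2
R_v = 2500.0 / 0.41
R_v = 6097.6 m

6097.6


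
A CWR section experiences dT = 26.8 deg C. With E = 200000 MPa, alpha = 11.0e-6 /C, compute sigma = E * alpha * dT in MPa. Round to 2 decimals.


sigma = E * alpha * dT
sigma = 200000 * 11.0e-6 * 26.8
sigma = 2.2 * 26.8
sigma = 58.96 MPa

58.96


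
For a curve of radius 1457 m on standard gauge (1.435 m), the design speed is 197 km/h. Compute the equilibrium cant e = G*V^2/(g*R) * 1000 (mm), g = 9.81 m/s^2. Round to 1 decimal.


Convert speed: V = 197 / 3.6 = 54.7222 m/s
Apply formula: e = 1.435 * 54.7222^2 / (9.81 * 1457)
e = 1.435 * 2994.5216 / 14293.17
e = 0.300643 m = 300.6 mm

300.6


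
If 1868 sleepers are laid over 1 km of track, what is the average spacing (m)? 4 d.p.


Spacing = 1000 m / number of sleepers
Spacing = 1000 / 1868
Spacing = 0.5353 m

0.5353


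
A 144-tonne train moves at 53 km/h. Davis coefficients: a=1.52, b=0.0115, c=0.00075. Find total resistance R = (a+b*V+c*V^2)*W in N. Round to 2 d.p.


b*V = 0.0115 * 53 = 0.6095
c*V^2 = 0.00075 * 2809 = 2.10675
R_per_t = 1.52 + 0.6095 + 2.10675 = 4.23625 N/t
R_total = 4.23625 * 144 = 610.02 N

610.02


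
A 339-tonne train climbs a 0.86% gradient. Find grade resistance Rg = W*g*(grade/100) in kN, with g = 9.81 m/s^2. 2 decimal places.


Rg = W * 9.81 * grade / 100
Rg = 339 * 9.81 * 0.86 / 100
Rg = 3325.59 * 0.0086
Rg = 28.60 kN

28.60


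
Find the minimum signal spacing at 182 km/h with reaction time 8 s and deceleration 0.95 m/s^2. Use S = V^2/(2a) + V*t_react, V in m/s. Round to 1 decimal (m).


V = 182 / 3.6 = 50.5556 m/s
Braking distance = 50.5556^2 / (2*0.95) = 1345.1917 m
Sighting distance = 50.5556 * 8 = 404.4444 m
S = 1345.1917 + 404.4444 = 1749.6 m

1749.6


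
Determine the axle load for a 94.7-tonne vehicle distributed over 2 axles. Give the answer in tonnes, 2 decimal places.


Load per axle = total weight / number of axles
Load = 94.7 / 2
Load = 47.35 tonnes

47.35


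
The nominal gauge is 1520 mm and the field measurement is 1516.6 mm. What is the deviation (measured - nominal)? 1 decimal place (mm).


Deviation = measured - nominal
Deviation = 1516.6 - 1520
Deviation = -3.4 mm

-3.4


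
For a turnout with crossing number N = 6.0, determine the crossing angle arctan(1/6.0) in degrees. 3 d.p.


1/N = 1/6.0 = 0.166667
angle = arctan(0.166667) = 0.165149 rad
angle = 0.165149 * 180/pi = 9.462 degrees

9.462


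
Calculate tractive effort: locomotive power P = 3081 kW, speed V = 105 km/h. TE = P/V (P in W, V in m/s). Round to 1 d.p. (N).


Convert: P = 3081 kW = 3081000 W
V = 105 / 3.6 = 29.1667 m/s
TE = 3081000 / 29.1667
TE = 105634.3 N

105634.3


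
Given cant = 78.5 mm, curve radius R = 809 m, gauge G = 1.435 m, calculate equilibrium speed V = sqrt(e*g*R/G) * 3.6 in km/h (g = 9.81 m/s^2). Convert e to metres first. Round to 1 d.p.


Convert cant: e = 78.5 mm = 0.0785 m
V_ms = sqrt(0.0785 * 9.81 * 809 / 1.435)
V_ms = sqrt(434.145481) = 20.8362 m/s
V = 20.8362 * 3.6 = 75.0 km/h

75.0


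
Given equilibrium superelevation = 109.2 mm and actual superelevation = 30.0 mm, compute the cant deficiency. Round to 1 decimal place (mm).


Cant deficiency = equilibrium cant - actual cant
CD = 109.2 - 30.0
CD = 79.2 mm

79.2


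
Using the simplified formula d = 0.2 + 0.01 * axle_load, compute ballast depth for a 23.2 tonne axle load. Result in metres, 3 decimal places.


d = 0.2 + 0.01 * 23.2
d = 0.2 + 0.232
d = 0.432 m

0.432


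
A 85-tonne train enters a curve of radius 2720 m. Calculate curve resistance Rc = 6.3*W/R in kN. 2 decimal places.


Rc = 6.3 * W / R
Rc = 6.3 * 85 / 2720
Rc = 535.5 / 2720
Rc = 0.20 kN

0.20


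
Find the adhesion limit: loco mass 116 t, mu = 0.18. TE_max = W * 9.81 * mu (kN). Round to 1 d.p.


TE_max = W * g * mu
TE_max = 116 * 9.81 * 0.18
TE_max = 1137.96 * 0.18
TE_max = 204.8 kN

204.8


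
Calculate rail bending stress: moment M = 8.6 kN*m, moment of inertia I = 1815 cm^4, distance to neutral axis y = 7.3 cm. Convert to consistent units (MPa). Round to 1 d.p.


Convert units:
M = 8.6 kN*m = 8600000 N*mm
y = 7.3 cm = 73 mm
I = 1815 cm^4 = 18150000 mm^4
sigma = 8600000 * 73 / 18150000
sigma = 34.6 MPa

34.6


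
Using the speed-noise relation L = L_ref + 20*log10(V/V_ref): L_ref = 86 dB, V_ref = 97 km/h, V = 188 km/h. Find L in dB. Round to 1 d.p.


V/V_ref = 188 / 97 = 1.938144
log10(1.938144) = 0.287386
20 * 0.287386 = 5.7477
L = 86 + 5.7477 = 91.7 dB

91.7


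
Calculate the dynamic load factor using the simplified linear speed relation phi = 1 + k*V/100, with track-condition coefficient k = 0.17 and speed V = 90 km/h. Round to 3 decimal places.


phi = 1 + k * V / 100
phi = 1 + 0.17 * 90 / 100
phi = 1 + 0.153
phi = 1.153

1.153


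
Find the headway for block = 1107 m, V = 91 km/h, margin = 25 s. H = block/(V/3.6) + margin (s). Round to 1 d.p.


V = 91 / 3.6 = 25.2778 m/s
Block traversal time = 1107 / 25.2778 = 43.7934 s
Headway = 43.7934 + 25
Headway = 68.8 s

68.8


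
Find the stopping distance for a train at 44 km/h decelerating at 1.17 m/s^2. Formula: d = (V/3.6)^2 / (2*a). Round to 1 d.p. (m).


Convert speed: V = 44 / 3.6 = 12.2222 m/s
V^2 = 149.3827
d = 149.3827 / (2 * 1.17)
d = 149.3827 / 2.34
d = 63.8 m

63.8


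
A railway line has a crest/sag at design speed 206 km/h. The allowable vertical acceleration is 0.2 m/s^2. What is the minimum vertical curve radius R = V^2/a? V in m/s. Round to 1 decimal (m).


Convert speed: V = 206 / 3.6 = 57.2222 m/s
V^2 = 3274.3827 m^2/s^2
R_v = 3274.3827 / 0.2
R_v = 16371.9 m

16371.9


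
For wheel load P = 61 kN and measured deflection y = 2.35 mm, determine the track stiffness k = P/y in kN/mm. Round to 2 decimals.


Track stiffness k = P / y
k = 61 / 2.35
k = 25.96 kN/mm

25.96


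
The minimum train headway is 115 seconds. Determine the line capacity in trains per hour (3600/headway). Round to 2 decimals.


Capacity = 3600 / headway
Capacity = 3600 / 115
Capacity = 31.30 trains/hour

31.30


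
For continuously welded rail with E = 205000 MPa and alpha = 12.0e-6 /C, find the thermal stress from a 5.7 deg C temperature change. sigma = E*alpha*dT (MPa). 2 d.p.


sigma = E * alpha * dT
sigma = 205000 * 12.0e-6 * 5.7
sigma = 2.46 * 5.7
sigma = 14.02 MPa

14.02


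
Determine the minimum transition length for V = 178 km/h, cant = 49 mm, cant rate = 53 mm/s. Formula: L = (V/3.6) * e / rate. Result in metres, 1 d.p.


Convert speed: V = 178 / 3.6 = 49.4444 m/s
L = 49.4444 * 49 / 53
L = 2422.7778 / 53
L = 45.7 m

45.7


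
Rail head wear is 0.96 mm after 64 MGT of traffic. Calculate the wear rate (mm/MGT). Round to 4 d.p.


Wear rate = total wear / cumulative tonnage
Rate = 0.96 / 64
Rate = 0.0150 mm/MGT

0.0150


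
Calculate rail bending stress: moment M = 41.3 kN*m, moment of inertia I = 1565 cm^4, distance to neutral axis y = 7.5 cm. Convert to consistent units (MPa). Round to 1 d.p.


Convert units:
M = 41.3 kN*m = 41300000 N*mm
y = 7.5 cm = 75 mm
I = 1565 cm^4 = 15650000 mm^4
sigma = 41300000 * 75 / 15650000
sigma = 197.9 MPa

197.9


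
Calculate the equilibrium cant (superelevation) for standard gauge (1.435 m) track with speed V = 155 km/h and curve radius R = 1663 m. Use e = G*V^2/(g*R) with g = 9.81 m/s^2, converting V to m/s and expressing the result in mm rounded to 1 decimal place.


Convert speed: V = 155 / 3.6 = 43.0556 m/s
Apply formula: e = 1.435 * 43.0556^2 / (9.81 * 1663)
e = 1.435 * 1853.7809 / 16314.03
e = 0.163061 m = 163.1 mm

163.1


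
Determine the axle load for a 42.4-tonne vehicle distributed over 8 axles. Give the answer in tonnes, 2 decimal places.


Load per axle = total weight / number of axles
Load = 42.4 / 8
Load = 5.30 tonnes

5.30


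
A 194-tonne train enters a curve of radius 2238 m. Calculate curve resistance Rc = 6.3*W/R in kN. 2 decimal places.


Rc = 6.3 * W / R
Rc = 6.3 * 194 / 2238
Rc = 1222.2 / 2238
Rc = 0.55 kN

0.55


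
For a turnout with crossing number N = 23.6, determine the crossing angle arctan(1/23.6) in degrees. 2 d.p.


1/N = 1/23.6 = 0.042373
angle = arctan(0.042373) = 0.042348 rad
angle = 0.042348 * 180/pi = 2.43 degrees

2.43


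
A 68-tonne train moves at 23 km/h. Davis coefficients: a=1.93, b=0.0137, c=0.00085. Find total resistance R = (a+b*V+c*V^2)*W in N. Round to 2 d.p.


b*V = 0.0137 * 23 = 0.3151
c*V^2 = 0.00085 * 529 = 0.44965
R_per_t = 1.93 + 0.3151 + 0.44965 = 2.69475 N/t
R_total = 2.69475 * 68 = 183.24 N

183.24


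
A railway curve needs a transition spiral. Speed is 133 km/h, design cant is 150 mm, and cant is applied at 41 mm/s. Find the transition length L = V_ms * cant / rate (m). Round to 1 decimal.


Convert speed: V = 133 / 3.6 = 36.9444 m/s
L = 36.9444 * 150 / 41
L = 5541.6667 / 41
L = 135.2 m

135.2


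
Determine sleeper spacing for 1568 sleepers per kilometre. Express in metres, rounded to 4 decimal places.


Spacing = 1000 m / number of sleepers
Spacing = 1000 / 1568
Spacing = 0.6378 m

0.6378


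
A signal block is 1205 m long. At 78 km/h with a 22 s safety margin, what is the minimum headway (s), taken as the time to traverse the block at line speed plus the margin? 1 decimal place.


V = 78 / 3.6 = 21.6667 m/s
Block traversal time = 1205 / 21.6667 = 55.6154 s
Headway = 55.6154 + 22
Headway = 77.6 s

77.6


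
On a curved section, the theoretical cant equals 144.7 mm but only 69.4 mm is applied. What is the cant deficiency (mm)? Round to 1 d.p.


Cant deficiency = equilibrium cant - actual cant
CD = 144.7 - 69.4
CD = 75.3 mm

75.3


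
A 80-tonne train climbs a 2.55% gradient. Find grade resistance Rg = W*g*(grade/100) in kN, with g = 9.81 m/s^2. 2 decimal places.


Rg = W * 9.81 * grade / 100
Rg = 80 * 9.81 * 2.55 / 100
Rg = 784.8 * 0.0255
Rg = 20.01 kN

20.01


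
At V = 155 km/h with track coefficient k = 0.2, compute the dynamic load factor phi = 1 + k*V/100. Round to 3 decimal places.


phi = 1 + k * V / 100
phi = 1 + 0.2 * 155 / 100
phi = 1 + 0.31
phi = 1.310

1.310


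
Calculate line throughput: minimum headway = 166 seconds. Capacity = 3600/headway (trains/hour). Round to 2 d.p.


Capacity = 3600 / headway
Capacity = 3600 / 166
Capacity = 21.69 trains/hour

21.69


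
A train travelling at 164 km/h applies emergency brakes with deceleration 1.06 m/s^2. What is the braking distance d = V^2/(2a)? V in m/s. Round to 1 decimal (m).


Convert speed: V = 164 / 3.6 = 45.5556 m/s
V^2 = 2075.3086
d = 2075.3086 / (2 * 1.06)
d = 2075.3086 / 2.12
d = 978.9 m

978.9


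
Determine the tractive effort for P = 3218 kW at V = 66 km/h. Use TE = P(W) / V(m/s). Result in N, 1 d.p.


Convert: P = 3218 kW = 3218000 W
V = 66 / 3.6 = 18.3333 m/s
TE = 3218000 / 18.3333
TE = 175527.3 N

175527.3


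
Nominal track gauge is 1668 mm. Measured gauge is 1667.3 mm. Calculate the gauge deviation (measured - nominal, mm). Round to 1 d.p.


Deviation = measured - nominal
Deviation = 1667.3 - 1668
Deviation = -0.7 mm

-0.7


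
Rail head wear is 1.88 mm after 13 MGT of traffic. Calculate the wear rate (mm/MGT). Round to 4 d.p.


Wear rate = total wear / cumulative tonnage
Rate = 1.88 / 13
Rate = 0.1446 mm/MGT

0.1446


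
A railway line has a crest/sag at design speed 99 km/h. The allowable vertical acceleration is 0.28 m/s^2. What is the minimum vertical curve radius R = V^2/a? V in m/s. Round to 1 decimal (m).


Convert speed: V = 99 / 3.6 = 27.5 m/s
V^2 = 756.25 m^2/s^2
R_v = 756.25 / 0.28
R_v = 2700.9 m

2700.9


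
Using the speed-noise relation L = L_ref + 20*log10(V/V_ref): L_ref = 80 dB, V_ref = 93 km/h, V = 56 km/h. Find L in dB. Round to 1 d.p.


V/V_ref = 56 / 93 = 0.602151
log10(0.602151) = -0.220295
20 * -0.220295 = -4.4059
L = 80 + -4.4059 = 75.6 dB

75.6


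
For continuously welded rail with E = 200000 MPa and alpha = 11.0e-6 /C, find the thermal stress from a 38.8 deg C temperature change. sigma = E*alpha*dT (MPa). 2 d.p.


sigma = E * alpha * dT
sigma = 200000 * 11.0e-6 * 38.8
sigma = 2.2 * 38.8
sigma = 85.36 MPa

85.36


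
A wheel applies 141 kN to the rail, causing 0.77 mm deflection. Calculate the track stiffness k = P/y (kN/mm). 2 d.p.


Track stiffness k = P / y
k = 141 / 0.77
k = 183.12 kN/mm

183.12


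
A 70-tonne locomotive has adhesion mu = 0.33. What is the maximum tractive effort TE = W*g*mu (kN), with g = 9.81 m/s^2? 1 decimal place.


TE_max = W * g * mu
TE_max = 70 * 9.81 * 0.33
TE_max = 686.7 * 0.33
TE_max = 226.6 kN

226.6


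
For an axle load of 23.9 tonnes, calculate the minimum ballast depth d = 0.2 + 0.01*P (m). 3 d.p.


d = 0.2 + 0.01 * 23.9
d = 0.2 + 0.239
d = 0.439 m

0.439


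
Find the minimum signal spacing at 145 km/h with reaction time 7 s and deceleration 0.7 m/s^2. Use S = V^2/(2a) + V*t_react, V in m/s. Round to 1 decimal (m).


V = 145 / 3.6 = 40.2778 m/s
Braking distance = 40.2778^2 / (2*0.7) = 1158.7853 m
Sighting distance = 40.2778 * 7 = 281.9444 m
S = 1158.7853 + 281.9444 = 1440.7 m

1440.7


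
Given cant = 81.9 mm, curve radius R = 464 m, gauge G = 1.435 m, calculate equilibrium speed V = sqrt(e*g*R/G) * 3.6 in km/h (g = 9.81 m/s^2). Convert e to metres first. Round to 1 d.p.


Convert cant: e = 81.9 mm = 0.0819 m
V_ms = sqrt(0.0819 * 9.81 * 464 / 1.435)
V_ms = sqrt(259.787941) = 16.1179 m/s
V = 16.1179 * 3.6 = 58.0 km/h

58.0


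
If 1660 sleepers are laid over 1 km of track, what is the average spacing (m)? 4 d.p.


Spacing = 1000 m / number of sleepers
Spacing = 1000 / 1660
Spacing = 0.6024 m

0.6024


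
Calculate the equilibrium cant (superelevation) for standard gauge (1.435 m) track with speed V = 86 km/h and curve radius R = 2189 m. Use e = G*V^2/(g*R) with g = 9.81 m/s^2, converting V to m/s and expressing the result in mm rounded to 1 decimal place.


Convert speed: V = 86 / 3.6 = 23.8889 m/s
Apply formula: e = 1.435 * 23.8889^2 / (9.81 * 2189)
e = 1.435 * 570.679 / 21474.09
e = 0.038135 m = 38.1 mm

38.1


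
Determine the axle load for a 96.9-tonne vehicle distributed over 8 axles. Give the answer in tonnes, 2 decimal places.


Load per axle = total weight / number of axles
Load = 96.9 / 8
Load = 12.11 tonnes

12.11


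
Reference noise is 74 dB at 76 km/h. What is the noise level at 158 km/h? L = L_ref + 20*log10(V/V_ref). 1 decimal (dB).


V/V_ref = 158 / 76 = 2.078947
log10(2.078947) = 0.317843
20 * 0.317843 = 6.3569
L = 74 + 6.3569 = 80.4 dB

80.4


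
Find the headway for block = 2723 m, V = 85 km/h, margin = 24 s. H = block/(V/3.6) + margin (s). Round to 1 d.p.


V = 85 / 3.6 = 23.6111 m/s
Block traversal time = 2723 / 23.6111 = 115.3271 s
Headway = 115.3271 + 24
Headway = 139.3 s

139.3


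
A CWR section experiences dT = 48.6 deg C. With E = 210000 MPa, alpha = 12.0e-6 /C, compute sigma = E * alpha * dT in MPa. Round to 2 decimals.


sigma = E * alpha * dT
sigma = 210000 * 12.0e-6 * 48.6
sigma = 2.52 * 48.6
sigma = 122.47 MPa

122.47


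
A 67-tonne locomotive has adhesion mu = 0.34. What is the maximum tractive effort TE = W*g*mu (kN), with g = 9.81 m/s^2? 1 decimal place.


TE_max = W * g * mu
TE_max = 67 * 9.81 * 0.34
TE_max = 657.27 * 0.34
TE_max = 223.5 kN

223.5


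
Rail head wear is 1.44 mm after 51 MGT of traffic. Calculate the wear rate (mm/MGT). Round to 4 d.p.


Wear rate = total wear / cumulative tonnage
Rate = 1.44 / 51
Rate = 0.0282 mm/MGT

0.0282


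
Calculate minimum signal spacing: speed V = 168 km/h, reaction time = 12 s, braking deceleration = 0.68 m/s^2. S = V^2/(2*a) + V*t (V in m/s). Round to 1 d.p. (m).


V = 168 / 3.6 = 46.6667 m/s
Braking distance = 46.6667^2 / (2*0.68) = 1601.3072 m
Sighting distance = 46.6667 * 12 = 560.0 m
S = 1601.3072 + 560.0 = 2161.3 m

2161.3


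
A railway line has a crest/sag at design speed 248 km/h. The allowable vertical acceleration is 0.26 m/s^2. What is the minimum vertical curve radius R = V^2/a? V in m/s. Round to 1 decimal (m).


Convert speed: V = 248 / 3.6 = 68.8889 m/s
V^2 = 4745.679 m^2/s^2
R_v = 4745.679 / 0.26
R_v = 18252.6 m

18252.6


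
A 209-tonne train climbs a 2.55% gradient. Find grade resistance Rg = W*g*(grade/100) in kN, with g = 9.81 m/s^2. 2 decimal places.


Rg = W * 9.81 * grade / 100
Rg = 209 * 9.81 * 2.55 / 100
Rg = 2050.29 * 0.0255
Rg = 52.28 kN

52.28


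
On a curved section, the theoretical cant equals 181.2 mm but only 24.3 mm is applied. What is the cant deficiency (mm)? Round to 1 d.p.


Cant deficiency = equilibrium cant - actual cant
CD = 181.2 - 24.3
CD = 156.9 mm

156.9


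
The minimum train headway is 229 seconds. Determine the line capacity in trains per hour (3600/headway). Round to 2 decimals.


Capacity = 3600 / headway
Capacity = 3600 / 229
Capacity = 15.72 trains/hour

15.72


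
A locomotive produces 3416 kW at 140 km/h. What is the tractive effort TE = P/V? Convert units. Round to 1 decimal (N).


Convert: P = 3416 kW = 3416000 W
V = 140 / 3.6 = 38.8889 m/s
TE = 3416000 / 38.8889
TE = 87840.0 N

87840.0


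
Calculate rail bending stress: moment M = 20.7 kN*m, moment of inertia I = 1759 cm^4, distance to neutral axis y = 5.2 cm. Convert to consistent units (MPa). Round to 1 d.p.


Convert units:
M = 20.7 kN*m = 20700000 N*mm
y = 5.2 cm = 52 mm
I = 1759 cm^4 = 17590000 mm^4
sigma = 20700000 * 52 / 17590000
sigma = 61.2 MPa

61.2


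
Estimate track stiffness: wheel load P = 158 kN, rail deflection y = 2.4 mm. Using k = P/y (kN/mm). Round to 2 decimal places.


Track stiffness k = P / y
k = 158 / 2.4
k = 65.83 kN/mm

65.83


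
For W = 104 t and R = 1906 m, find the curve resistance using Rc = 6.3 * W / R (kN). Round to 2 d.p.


Rc = 6.3 * W / R
Rc = 6.3 * 104 / 1906
Rc = 655.2 / 1906
Rc = 0.34 kN

0.34


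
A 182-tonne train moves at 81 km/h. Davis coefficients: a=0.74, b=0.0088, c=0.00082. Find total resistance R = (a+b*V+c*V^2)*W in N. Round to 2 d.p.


b*V = 0.0088 * 81 = 0.7128
c*V^2 = 0.00082 * 6561 = 5.38002
R_per_t = 0.74 + 0.7128 + 5.38002 = 6.83282 N/t
R_total = 6.83282 * 182 = 1243.57 N

1243.57


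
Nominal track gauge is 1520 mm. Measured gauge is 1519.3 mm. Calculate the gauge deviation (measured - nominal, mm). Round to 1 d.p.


Deviation = measured - nominal
Deviation = 1519.3 - 1520
Deviation = -0.7 mm

-0.7


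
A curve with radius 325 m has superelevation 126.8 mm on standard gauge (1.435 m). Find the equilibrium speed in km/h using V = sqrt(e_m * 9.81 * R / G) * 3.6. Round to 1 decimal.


Convert cant: e = 126.8 mm = 0.1268 m
V_ms = sqrt(0.1268 * 9.81 * 325 / 1.435)
V_ms = sqrt(281.721324) = 16.7846 m/s
V = 16.7846 * 3.6 = 60.4 km/h

60.4


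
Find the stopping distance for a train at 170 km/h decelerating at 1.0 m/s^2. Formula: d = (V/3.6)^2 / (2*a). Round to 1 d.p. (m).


Convert speed: V = 170 / 3.6 = 47.2222 m/s
V^2 = 2229.9383
d = 2229.9383 / (2 * 1.0)
d = 2229.9383 / 2.0
d = 1115.0 m

1115.0


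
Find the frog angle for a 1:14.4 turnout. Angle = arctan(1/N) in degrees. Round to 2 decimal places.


1/N = 1/14.4 = 0.069444
angle = arctan(0.069444) = 0.069333 rad
angle = 0.069333 * 180/pi = 3.97 degrees

3.97


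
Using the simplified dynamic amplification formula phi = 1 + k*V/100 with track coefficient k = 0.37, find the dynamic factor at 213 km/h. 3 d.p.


phi = 1 + k * V / 100
phi = 1 + 0.37 * 213 / 100
phi = 1 + 0.7881
phi = 1.788

1.788


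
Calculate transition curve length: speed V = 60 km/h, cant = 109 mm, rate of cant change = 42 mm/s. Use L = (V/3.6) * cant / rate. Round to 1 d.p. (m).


Convert speed: V = 60 / 3.6 = 16.6667 m/s
L = 16.6667 * 109 / 42
L = 1816.6667 / 42
L = 43.3 m

43.3


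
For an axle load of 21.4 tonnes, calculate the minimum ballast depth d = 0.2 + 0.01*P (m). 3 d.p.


d = 0.2 + 0.01 * 21.4
d = 0.2 + 0.214
d = 0.414 m

0.414


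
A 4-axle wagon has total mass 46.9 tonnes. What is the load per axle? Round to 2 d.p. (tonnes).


Load per axle = total weight / number of axles
Load = 46.9 / 4
Load = 11.73 tonnes

11.73


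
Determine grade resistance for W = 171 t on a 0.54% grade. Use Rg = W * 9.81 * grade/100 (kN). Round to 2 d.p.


Rg = W * 9.81 * grade / 100
Rg = 171 * 9.81 * 0.54 / 100
Rg = 1677.51 * 0.0054
Rg = 9.06 kN

9.06


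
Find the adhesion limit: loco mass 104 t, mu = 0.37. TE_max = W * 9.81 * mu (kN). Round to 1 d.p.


TE_max = W * g * mu
TE_max = 104 * 9.81 * 0.37
TE_max = 1020.24 * 0.37
TE_max = 377.5 kN

377.5


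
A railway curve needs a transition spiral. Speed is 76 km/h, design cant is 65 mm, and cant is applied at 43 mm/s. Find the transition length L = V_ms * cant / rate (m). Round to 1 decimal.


Convert speed: V = 76 / 3.6 = 21.1111 m/s
L = 21.1111 * 65 / 43
L = 1372.2222 / 43
L = 31.9 m

31.9


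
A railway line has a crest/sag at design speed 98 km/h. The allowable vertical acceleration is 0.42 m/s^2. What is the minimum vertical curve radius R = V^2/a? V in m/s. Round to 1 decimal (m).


Convert speed: V = 98 / 3.6 = 27.2222 m/s
V^2 = 741.0494 m^2/s^2
R_v = 741.0494 / 0.42
R_v = 1764.4 m

1764.4


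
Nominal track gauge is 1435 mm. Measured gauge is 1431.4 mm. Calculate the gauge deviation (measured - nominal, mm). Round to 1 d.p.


Deviation = measured - nominal
Deviation = 1431.4 - 1435
Deviation = -3.6 mm

-3.6


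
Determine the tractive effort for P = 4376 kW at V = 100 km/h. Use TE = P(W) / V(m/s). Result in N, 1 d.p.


Convert: P = 4376 kW = 4376000 W
V = 100 / 3.6 = 27.7778 m/s
TE = 4376000 / 27.7778
TE = 157536.0 N

157536.0


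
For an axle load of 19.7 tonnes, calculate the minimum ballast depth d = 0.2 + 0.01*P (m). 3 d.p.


d = 0.2 + 0.01 * 19.7
d = 0.2 + 0.197
d = 0.397 m

0.397


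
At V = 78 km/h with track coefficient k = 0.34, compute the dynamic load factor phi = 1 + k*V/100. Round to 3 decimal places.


phi = 1 + k * V / 100
phi = 1 + 0.34 * 78 / 100
phi = 1 + 0.2652
phi = 1.265

1.265


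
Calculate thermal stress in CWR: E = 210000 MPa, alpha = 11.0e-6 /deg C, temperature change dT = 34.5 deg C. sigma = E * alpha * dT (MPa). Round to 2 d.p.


sigma = E * alpha * dT
sigma = 210000 * 11.0e-6 * 34.5
sigma = 2.31 * 34.5
sigma = 79.70 MPa

79.70


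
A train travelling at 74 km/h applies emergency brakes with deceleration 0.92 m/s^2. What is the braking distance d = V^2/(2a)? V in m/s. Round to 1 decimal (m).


Convert speed: V = 74 / 3.6 = 20.5556 m/s
V^2 = 422.5309
d = 422.5309 / (2 * 0.92)
d = 422.5309 / 1.84
d = 229.6 m

229.6


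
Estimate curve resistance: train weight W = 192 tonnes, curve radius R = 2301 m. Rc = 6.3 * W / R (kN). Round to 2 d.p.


Rc = 6.3 * W / R
Rc = 6.3 * 192 / 2301
Rc = 1209.6 / 2301
Rc = 0.53 kN

0.53


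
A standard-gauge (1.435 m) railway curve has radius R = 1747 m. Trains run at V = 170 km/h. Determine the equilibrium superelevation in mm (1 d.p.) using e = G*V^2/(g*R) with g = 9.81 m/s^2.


Convert speed: V = 170 / 3.6 = 47.2222 m/s
Apply formula: e = 1.435 * 47.2222^2 / (9.81 * 1747)
e = 1.435 * 2229.9383 / 17138.07
e = 0.186717 m = 186.7 mm

186.7


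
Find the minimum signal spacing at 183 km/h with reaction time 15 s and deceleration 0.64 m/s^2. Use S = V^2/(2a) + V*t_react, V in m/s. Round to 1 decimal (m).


V = 183 / 3.6 = 50.8333 m/s
Braking distance = 50.8333^2 / (2*0.64) = 2018.7717 m
Sighting distance = 50.8333 * 15 = 762.5 m
S = 2018.7717 + 762.5 = 2781.3 m

2781.3


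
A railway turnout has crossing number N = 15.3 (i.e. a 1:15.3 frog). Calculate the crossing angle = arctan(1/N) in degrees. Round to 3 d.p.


1/N = 1/15.3 = 0.065359
angle = arctan(0.065359) = 0.065267 rad
angle = 0.065267 * 180/pi = 3.740 degrees

3.740


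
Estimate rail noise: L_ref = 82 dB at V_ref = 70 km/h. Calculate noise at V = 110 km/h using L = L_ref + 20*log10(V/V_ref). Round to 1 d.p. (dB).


V/V_ref = 110 / 70 = 1.571429
log10(1.571429) = 0.196295
20 * 0.196295 = 3.9259
L = 82 + 3.9259 = 85.9 dB

85.9


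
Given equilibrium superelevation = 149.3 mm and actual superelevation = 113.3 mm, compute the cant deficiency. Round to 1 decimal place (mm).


Cant deficiency = equilibrium cant - actual cant
CD = 149.3 - 113.3
CD = 36.0 mm

36.0


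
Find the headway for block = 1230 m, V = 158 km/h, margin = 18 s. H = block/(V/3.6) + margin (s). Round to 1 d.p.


V = 158 / 3.6 = 43.8889 m/s
Block traversal time = 1230 / 43.8889 = 28.0253 s
Headway = 28.0253 + 18
Headway = 46.0 s

46.0


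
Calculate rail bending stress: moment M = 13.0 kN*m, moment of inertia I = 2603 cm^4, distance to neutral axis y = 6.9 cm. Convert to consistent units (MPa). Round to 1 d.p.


Convert units:
M = 13.0 kN*m = 13000000 N*mm
y = 6.9 cm = 69 mm
I = 2603 cm^4 = 26030000 mm^4
sigma = 13000000 * 69 / 26030000
sigma = 34.5 MPa

34.5


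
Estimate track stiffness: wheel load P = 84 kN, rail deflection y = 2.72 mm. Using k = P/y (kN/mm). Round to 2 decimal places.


Track stiffness k = P / y
k = 84 / 2.72
k = 30.88 kN/mm

30.88


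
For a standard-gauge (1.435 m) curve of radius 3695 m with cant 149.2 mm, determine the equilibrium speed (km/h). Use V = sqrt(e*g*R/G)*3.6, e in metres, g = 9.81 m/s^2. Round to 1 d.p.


Convert cant: e = 149.2 mm = 0.1492 m
V_ms = sqrt(0.1492 * 9.81 * 3695 / 1.435)
V_ms = sqrt(3768.776404) = 61.3904 m/s
V = 61.3904 * 3.6 = 221.0 km/h

221.0


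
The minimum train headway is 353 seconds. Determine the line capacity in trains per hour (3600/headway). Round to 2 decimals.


Capacity = 3600 / headway
Capacity = 3600 / 353
Capacity = 10.20 trains/hour

10.20


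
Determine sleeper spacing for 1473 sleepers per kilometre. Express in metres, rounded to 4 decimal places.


Spacing = 1000 m / number of sleepers
Spacing = 1000 / 1473
Spacing = 0.6789 m

0.6789


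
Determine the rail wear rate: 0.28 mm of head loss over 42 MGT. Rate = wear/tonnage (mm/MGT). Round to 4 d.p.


Wear rate = total wear / cumulative tonnage
Rate = 0.28 / 42
Rate = 0.0067 mm/MGT

0.0067


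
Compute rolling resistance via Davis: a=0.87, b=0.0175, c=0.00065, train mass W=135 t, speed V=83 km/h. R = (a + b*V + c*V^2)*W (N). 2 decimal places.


b*V = 0.0175 * 83 = 1.4525
c*V^2 = 0.00065 * 6889 = 4.47785
R_per_t = 0.87 + 1.4525 + 4.47785 = 6.80035 N/t
R_total = 6.80035 * 135 = 918.05 N

918.05


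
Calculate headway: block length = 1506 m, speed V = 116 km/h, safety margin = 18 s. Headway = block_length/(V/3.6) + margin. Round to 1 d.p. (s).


V = 116 / 3.6 = 32.2222 m/s
Block traversal time = 1506 / 32.2222 = 46.7379 s
Headway = 46.7379 + 18
Headway = 64.7 s

64.7


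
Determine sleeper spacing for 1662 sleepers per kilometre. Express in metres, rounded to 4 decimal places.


Spacing = 1000 m / number of sleepers
Spacing = 1000 / 1662
Spacing = 0.6017 m

0.6017


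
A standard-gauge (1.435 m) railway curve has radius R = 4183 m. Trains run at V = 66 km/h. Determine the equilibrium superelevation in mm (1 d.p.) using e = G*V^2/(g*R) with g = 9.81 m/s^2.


Convert speed: V = 66 / 3.6 = 18.3333 m/s
Apply formula: e = 1.435 * 18.3333^2 / (9.81 * 4183)
e = 1.435 * 336.1111 / 41035.23
e = 0.011754 m = 11.8 mm

11.8


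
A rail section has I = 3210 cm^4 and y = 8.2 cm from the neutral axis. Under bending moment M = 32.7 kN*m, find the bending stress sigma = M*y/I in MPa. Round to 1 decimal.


Convert units:
M = 32.7 kN*m = 32700000 N*mm
y = 8.2 cm = 82 mm
I = 3210 cm^4 = 32100000 mm^4
sigma = 32700000 * 82 / 32100000
sigma = 83.5 MPa

83.5


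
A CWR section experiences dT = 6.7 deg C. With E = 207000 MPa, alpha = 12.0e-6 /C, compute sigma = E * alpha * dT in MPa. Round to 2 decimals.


sigma = E * alpha * dT
sigma = 207000 * 12.0e-6 * 6.7
sigma = 2.484 * 6.7
sigma = 16.64 MPa

16.64


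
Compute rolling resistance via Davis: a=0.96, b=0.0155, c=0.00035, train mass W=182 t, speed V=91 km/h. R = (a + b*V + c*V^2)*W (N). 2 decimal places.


b*V = 0.0155 * 91 = 1.4105
c*V^2 = 0.00035 * 8281 = 2.89835
R_per_t = 0.96 + 1.4105 + 2.89835 = 5.26885 N/t
R_total = 5.26885 * 182 = 958.93 N

958.93


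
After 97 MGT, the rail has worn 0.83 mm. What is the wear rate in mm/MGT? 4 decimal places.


Wear rate = total wear / cumulative tonnage
Rate = 0.83 / 97
Rate = 0.0086 mm/MGT

0.0086


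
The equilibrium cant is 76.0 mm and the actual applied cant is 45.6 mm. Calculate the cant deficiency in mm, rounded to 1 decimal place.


Cant deficiency = equilibrium cant - actual cant
CD = 76.0 - 45.6
CD = 30.4 mm

30.4


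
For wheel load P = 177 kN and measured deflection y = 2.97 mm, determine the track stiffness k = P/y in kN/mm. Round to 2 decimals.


Track stiffness k = P / y
k = 177 / 2.97
k = 59.60 kN/mm

59.60


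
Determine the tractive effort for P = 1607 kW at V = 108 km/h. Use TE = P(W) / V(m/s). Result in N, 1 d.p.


Convert: P = 1607 kW = 1607000 W
V = 108 / 3.6 = 30.0 m/s
TE = 1607000 / 30.0
TE = 53566.7 N

53566.7


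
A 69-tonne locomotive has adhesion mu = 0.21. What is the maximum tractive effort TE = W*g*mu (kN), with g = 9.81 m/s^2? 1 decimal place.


TE_max = W * g * mu
TE_max = 69 * 9.81 * 0.21
TE_max = 676.89 * 0.21
TE_max = 142.1 kN

142.1


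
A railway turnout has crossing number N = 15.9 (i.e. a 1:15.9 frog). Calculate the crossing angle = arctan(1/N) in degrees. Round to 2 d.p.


1/N = 1/15.9 = 0.062893
angle = arctan(0.062893) = 0.06281 rad
angle = 0.06281 * 180/pi = 3.60 degrees

3.60


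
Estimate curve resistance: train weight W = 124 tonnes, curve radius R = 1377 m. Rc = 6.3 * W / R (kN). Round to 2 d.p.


Rc = 6.3 * W / R
Rc = 6.3 * 124 / 1377
Rc = 781.2 / 1377
Rc = 0.57 kN

0.57


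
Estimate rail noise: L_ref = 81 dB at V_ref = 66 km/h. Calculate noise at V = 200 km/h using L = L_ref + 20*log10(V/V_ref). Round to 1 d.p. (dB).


V/V_ref = 200 / 66 = 3.030303
log10(3.030303) = 0.481486
20 * 0.481486 = 9.6297
L = 81 + 9.6297 = 90.6 dB

90.6
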